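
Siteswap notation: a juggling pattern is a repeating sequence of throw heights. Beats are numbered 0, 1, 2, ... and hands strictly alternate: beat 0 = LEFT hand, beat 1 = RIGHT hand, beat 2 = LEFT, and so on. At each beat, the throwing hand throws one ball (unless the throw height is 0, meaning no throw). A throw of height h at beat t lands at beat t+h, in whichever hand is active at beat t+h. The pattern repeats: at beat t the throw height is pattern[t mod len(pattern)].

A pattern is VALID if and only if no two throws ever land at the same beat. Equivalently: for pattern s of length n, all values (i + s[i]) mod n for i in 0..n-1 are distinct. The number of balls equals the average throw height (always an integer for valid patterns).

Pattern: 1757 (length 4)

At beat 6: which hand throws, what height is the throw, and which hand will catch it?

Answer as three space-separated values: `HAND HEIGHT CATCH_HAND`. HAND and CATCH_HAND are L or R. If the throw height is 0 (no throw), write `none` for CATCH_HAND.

Answer: L 5 R

Derivation:
Beat 6: 6 mod 2 = 0, so hand = L
Throw height = pattern[6 mod 4] = pattern[2] = 5
Lands at beat 6+5=11, 11 mod 2 = 1, so catch hand = R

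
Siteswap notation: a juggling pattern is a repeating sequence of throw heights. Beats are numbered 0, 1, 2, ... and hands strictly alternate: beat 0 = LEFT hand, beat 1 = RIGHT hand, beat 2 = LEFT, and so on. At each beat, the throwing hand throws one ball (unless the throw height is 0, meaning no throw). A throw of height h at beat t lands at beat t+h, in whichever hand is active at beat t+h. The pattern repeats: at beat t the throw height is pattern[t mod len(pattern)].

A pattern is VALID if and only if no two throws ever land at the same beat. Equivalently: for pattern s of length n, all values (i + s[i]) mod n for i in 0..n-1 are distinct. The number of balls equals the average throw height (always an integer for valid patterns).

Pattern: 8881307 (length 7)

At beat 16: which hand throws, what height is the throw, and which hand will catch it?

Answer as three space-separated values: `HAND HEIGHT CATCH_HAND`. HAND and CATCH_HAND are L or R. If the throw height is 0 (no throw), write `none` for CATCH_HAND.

Answer: L 8 L

Derivation:
Beat 16: 16 mod 2 = 0, so hand = L
Throw height = pattern[16 mod 7] = pattern[2] = 8
Lands at beat 16+8=24, 24 mod 2 = 0, so catch hand = L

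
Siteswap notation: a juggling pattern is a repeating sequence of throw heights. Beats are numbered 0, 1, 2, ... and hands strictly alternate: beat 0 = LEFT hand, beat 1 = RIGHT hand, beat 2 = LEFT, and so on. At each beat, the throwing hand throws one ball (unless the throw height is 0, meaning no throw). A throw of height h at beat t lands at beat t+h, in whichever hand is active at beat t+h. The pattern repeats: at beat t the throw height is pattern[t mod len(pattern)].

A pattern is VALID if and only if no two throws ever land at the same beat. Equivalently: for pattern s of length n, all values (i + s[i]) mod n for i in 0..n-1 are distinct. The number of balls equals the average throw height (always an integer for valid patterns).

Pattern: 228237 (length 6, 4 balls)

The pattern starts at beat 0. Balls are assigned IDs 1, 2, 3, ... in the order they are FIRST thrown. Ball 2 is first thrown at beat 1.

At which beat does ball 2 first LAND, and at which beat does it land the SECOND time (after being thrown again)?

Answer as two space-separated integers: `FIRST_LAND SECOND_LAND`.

Beat 0 (L): throw ball1 h=2 -> lands@2:L; in-air after throw: [b1@2:L]
Beat 1 (R): throw ball2 h=2 -> lands@3:R; in-air after throw: [b1@2:L b2@3:R]
Beat 2 (L): throw ball1 h=8 -> lands@10:L; in-air after throw: [b2@3:R b1@10:L]
Beat 3 (R): throw ball2 h=2 -> lands@5:R; in-air after throw: [b2@5:R b1@10:L]
Beat 4 (L): throw ball3 h=3 -> lands@7:R; in-air after throw: [b2@5:R b3@7:R b1@10:L]
Beat 5 (R): throw ball2 h=7 -> lands@12:L; in-air after throw: [b3@7:R b1@10:L b2@12:L]
Ball 2: thrown@1 h=2 -> first land @3; rethrown@3 h=2 -> second land @5

Answer: 3 5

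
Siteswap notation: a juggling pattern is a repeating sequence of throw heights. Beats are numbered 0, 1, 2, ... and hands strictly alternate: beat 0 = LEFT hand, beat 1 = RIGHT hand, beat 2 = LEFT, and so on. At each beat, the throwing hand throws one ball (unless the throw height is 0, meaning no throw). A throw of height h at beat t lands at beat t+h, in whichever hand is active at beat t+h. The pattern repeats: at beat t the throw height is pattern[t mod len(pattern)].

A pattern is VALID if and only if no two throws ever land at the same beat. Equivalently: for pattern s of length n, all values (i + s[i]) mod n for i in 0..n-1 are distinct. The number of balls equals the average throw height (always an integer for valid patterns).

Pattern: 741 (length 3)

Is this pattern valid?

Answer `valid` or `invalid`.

i=0: (i + s[i]) mod n = (0 + 7) mod 3 = 1
i=1: (i + s[i]) mod n = (1 + 4) mod 3 = 2
i=2: (i + s[i]) mod n = (2 + 1) mod 3 = 0
Residues: [1, 2, 0], distinct: True

Answer: valid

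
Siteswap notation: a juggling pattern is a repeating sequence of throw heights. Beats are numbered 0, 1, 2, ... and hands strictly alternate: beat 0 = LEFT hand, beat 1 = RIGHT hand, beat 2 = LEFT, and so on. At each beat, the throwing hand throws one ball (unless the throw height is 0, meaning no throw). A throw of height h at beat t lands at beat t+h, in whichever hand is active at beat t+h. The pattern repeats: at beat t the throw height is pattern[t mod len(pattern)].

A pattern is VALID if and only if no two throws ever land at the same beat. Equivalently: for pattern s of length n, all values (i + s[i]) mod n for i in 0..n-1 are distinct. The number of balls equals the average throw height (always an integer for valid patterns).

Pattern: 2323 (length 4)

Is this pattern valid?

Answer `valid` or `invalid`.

Answer: invalid

Derivation:
i=0: (i + s[i]) mod n = (0 + 2) mod 4 = 2
i=1: (i + s[i]) mod n = (1 + 3) mod 4 = 0
i=2: (i + s[i]) mod n = (2 + 2) mod 4 = 0
i=3: (i + s[i]) mod n = (3 + 3) mod 4 = 2
Residues: [2, 0, 0, 2], distinct: False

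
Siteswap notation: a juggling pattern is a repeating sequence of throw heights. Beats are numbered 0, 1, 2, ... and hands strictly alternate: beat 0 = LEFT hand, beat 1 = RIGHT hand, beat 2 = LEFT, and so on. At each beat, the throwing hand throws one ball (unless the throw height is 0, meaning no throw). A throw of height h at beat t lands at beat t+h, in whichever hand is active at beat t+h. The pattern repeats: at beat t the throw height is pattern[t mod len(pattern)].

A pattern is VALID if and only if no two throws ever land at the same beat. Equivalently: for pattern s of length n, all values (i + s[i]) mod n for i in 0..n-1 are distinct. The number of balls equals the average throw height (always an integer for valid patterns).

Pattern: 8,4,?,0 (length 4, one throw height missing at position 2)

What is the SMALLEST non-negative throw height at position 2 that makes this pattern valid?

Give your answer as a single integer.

i=0: (0 + 8) mod 4 = 0
i=1: (1 + 4) mod 4 = 1
i=2: s[i]=? (unknown)
i=3: (3 + 0) mod 4 = 3
Known residues: [0, 1, 3]; need a permutation of 0..3, so missing residue r = 2
Need (2 + s) mod 4 = 2; smallest s = (2 - 2) mod 4 = 0

Answer: 0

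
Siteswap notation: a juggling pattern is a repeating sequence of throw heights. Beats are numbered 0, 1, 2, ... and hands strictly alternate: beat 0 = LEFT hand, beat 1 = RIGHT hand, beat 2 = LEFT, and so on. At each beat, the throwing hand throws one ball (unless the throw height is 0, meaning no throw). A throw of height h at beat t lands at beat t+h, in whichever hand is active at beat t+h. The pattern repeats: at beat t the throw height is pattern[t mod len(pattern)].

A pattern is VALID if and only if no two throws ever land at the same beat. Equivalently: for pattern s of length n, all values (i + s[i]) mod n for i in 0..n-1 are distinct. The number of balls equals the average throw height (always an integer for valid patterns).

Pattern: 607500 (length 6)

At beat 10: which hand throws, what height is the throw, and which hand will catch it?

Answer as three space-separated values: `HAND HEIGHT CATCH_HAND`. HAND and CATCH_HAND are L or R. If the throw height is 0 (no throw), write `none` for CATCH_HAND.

Beat 10: 10 mod 2 = 0, so hand = L
Throw height = pattern[10 mod 6] = pattern[4] = 0

Answer: L 0 none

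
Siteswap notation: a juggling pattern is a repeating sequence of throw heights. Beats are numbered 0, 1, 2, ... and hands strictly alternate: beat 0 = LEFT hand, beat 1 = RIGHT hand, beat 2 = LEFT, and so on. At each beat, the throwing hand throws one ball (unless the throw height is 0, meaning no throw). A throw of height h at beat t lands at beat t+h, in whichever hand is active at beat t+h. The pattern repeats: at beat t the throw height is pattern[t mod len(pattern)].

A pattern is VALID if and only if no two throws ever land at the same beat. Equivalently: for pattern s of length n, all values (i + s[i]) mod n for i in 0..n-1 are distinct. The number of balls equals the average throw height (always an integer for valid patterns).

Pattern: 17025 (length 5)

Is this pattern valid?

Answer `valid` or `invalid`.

Answer: valid

Derivation:
i=0: (i + s[i]) mod n = (0 + 1) mod 5 = 1
i=1: (i + s[i]) mod n = (1 + 7) mod 5 = 3
i=2: (i + s[i]) mod n = (2 + 0) mod 5 = 2
i=3: (i + s[i]) mod n = (3 + 2) mod 5 = 0
i=4: (i + s[i]) mod n = (4 + 5) mod 5 = 4
Residues: [1, 3, 2, 0, 4], distinct: True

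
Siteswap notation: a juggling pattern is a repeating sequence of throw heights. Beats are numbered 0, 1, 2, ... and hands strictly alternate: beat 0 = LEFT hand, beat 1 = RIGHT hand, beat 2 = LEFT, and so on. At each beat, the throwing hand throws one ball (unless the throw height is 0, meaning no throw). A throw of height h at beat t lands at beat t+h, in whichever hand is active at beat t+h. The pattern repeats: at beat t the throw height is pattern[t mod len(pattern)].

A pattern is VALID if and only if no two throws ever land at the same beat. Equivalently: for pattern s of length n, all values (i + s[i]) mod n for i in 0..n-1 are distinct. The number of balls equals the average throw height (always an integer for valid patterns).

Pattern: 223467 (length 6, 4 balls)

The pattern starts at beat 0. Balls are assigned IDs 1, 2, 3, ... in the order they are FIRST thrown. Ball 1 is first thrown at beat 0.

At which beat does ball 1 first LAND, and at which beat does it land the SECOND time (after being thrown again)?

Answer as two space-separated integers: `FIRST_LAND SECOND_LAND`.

Answer: 2 5

Derivation:
Beat 0 (L): throw ball1 h=2 -> lands@2:L; in-air after throw: [b1@2:L]
Beat 1 (R): throw ball2 h=2 -> lands@3:R; in-air after throw: [b1@2:L b2@3:R]
Beat 2 (L): throw ball1 h=3 -> lands@5:R; in-air after throw: [b2@3:R b1@5:R]
Beat 3 (R): throw ball2 h=4 -> lands@7:R; in-air after throw: [b1@5:R b2@7:R]
Beat 4 (L): throw ball3 h=6 -> lands@10:L; in-air after throw: [b1@5:R b2@7:R b3@10:L]
Beat 5 (R): throw ball1 h=7 -> lands@12:L; in-air after throw: [b2@7:R b3@10:L b1@12:L]
Ball 1: thrown@0 h=2 -> first land @2; rethrown@2 h=3 -> second land @5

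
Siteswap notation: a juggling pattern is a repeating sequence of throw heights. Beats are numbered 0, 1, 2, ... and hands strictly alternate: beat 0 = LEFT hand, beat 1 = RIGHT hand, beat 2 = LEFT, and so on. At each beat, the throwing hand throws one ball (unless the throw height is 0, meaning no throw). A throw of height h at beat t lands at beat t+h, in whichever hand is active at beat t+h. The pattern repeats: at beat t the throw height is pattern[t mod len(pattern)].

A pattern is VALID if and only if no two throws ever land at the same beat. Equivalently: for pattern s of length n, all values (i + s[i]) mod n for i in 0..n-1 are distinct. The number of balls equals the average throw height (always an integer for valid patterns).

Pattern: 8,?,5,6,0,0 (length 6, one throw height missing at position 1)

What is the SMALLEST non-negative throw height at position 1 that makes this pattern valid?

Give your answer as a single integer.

Answer: 5

Derivation:
i=0: (0 + 8) mod 6 = 2
i=1: s[i]=? (unknown)
i=2: (2 + 5) mod 6 = 1
i=3: (3 + 6) mod 6 = 3
i=4: (4 + 0) mod 6 = 4
i=5: (5 + 0) mod 6 = 5
Known residues: [1, 2, 3, 4, 5]; need a permutation of 0..5, so missing residue r = 0
Need (1 + s) mod 6 = 0; smallest s = (0 - 1) mod 6 = 5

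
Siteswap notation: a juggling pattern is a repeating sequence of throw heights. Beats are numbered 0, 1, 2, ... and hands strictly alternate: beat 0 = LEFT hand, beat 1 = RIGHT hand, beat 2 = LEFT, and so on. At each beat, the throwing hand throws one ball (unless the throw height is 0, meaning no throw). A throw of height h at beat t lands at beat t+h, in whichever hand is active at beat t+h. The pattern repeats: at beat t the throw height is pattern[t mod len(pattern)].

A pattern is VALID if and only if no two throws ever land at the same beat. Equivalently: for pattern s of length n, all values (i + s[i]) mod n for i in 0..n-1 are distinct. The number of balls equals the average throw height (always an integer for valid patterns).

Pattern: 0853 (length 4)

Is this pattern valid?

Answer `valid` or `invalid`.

i=0: (i + s[i]) mod n = (0 + 0) mod 4 = 0
i=1: (i + s[i]) mod n = (1 + 8) mod 4 = 1
i=2: (i + s[i]) mod n = (2 + 5) mod 4 = 3
i=3: (i + s[i]) mod n = (3 + 3) mod 4 = 2
Residues: [0, 1, 3, 2], distinct: True

Answer: valid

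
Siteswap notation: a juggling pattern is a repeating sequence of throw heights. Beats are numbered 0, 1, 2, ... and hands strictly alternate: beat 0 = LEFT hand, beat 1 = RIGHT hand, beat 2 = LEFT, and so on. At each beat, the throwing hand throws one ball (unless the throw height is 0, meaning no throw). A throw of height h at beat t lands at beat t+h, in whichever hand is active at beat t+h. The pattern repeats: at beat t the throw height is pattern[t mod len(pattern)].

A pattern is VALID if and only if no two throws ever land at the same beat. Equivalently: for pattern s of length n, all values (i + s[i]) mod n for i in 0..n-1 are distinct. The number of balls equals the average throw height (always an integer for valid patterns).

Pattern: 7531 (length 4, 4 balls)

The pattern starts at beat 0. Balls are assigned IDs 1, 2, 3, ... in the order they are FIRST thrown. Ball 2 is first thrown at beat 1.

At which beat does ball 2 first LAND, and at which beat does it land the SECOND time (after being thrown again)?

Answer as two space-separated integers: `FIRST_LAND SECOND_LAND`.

Beat 0 (L): throw ball1 h=7 -> lands@7:R; in-air after throw: [b1@7:R]
Beat 1 (R): throw ball2 h=5 -> lands@6:L; in-air after throw: [b2@6:L b1@7:R]
Beat 2 (L): throw ball3 h=3 -> lands@5:R; in-air after throw: [b3@5:R b2@6:L b1@7:R]
Beat 3 (R): throw ball4 h=1 -> lands@4:L; in-air after throw: [b4@4:L b3@5:R b2@6:L b1@7:R]
Beat 4 (L): throw ball4 h=7 -> lands@11:R; in-air after throw: [b3@5:R b2@6:L b1@7:R b4@11:R]
Beat 5 (R): throw ball3 h=5 -> lands@10:L; in-air after throw: [b2@6:L b1@7:R b3@10:L b4@11:R]
Beat 6 (L): throw ball2 h=3 -> lands@9:R; in-air after throw: [b1@7:R b2@9:R b3@10:L b4@11:R]
Beat 7 (R): throw ball1 h=1 -> lands@8:L; in-air after throw: [b1@8:L b2@9:R b3@10:L b4@11:R]
Beat 8 (L): throw ball1 h=7 -> lands@15:R; in-air after throw: [b2@9:R b3@10:L b4@11:R b1@15:R]
Beat 9 (R): throw ball2 h=5 -> lands@14:L; in-air after throw: [b3@10:L b4@11:R b2@14:L b1@15:R]
Ball 2: thrown@1 h=5 -> first land @6; rethrown@6 h=3 -> second land @9

Answer: 6 9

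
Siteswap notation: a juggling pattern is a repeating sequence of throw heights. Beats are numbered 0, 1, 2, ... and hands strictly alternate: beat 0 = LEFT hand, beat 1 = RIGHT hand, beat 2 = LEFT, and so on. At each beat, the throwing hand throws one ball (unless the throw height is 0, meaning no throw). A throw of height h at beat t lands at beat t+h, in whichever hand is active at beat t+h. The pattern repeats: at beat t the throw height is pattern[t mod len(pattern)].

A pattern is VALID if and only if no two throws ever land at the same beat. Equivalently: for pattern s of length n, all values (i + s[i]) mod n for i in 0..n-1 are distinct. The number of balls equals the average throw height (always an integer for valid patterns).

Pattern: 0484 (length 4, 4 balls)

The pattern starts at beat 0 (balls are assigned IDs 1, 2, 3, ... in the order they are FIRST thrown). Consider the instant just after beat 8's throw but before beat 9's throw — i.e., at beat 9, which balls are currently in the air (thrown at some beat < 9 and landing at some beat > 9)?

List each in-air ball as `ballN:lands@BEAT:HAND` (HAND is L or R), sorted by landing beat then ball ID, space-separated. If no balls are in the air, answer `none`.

Answer: ball2:lands@10:L ball3:lands@11:R ball4:lands@14:L

Derivation:
Beat 1 (R): throw ball1 h=4 -> lands@5:R; in-air after throw: [b1@5:R]
Beat 2 (L): throw ball2 h=8 -> lands@10:L; in-air after throw: [b1@5:R b2@10:L]
Beat 3 (R): throw ball3 h=4 -> lands@7:R; in-air after throw: [b1@5:R b3@7:R b2@10:L]
Beat 5 (R): throw ball1 h=4 -> lands@9:R; in-air after throw: [b3@7:R b1@9:R b2@10:L]
Beat 6 (L): throw ball4 h=8 -> lands@14:L; in-air after throw: [b3@7:R b1@9:R b2@10:L b4@14:L]
Beat 7 (R): throw ball3 h=4 -> lands@11:R; in-air after throw: [b1@9:R b2@10:L b3@11:R b4@14:L]
Beat 9 (R): throw ball1 h=4 -> lands@13:R; in-air after throw: [b2@10:L b3@11:R b1@13:R b4@14:L]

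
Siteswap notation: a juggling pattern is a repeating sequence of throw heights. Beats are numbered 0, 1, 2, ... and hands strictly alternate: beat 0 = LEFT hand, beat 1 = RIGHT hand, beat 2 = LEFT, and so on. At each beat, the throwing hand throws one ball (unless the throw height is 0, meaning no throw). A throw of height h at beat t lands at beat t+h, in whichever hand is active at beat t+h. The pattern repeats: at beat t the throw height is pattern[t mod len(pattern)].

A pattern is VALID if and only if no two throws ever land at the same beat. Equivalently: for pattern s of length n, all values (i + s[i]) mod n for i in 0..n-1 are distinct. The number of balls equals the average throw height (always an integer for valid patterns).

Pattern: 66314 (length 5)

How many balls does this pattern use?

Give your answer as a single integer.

Pattern = [6, 6, 3, 1, 4], length n = 5
  position 0: throw height = 6, running sum = 6
  position 1: throw height = 6, running sum = 12
  position 2: throw height = 3, running sum = 15
  position 3: throw height = 1, running sum = 16
  position 4: throw height = 4, running sum = 20
Total sum = 20; balls = sum / n = 20 / 5 = 4

Answer: 4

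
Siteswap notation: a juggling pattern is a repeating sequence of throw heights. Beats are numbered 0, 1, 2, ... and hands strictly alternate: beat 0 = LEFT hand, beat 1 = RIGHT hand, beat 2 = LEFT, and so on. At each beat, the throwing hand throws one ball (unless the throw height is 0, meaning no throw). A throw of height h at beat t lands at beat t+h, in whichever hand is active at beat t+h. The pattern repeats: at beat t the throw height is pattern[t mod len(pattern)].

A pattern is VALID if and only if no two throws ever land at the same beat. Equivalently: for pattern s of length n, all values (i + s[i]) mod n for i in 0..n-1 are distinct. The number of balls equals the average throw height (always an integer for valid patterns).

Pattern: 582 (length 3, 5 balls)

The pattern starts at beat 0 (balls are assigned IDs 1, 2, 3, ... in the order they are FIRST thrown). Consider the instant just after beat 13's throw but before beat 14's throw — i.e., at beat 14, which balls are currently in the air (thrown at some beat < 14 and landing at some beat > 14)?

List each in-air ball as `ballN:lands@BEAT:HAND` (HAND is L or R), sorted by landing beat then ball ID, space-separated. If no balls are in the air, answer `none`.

Beat 0 (L): throw ball1 h=5 -> lands@5:R; in-air after throw: [b1@5:R]
Beat 1 (R): throw ball2 h=8 -> lands@9:R; in-air after throw: [b1@5:R b2@9:R]
Beat 2 (L): throw ball3 h=2 -> lands@4:L; in-air after throw: [b3@4:L b1@5:R b2@9:R]
Beat 3 (R): throw ball4 h=5 -> lands@8:L; in-air after throw: [b3@4:L b1@5:R b4@8:L b2@9:R]
Beat 4 (L): throw ball3 h=8 -> lands@12:L; in-air after throw: [b1@5:R b4@8:L b2@9:R b3@12:L]
Beat 5 (R): throw ball1 h=2 -> lands@7:R; in-air after throw: [b1@7:R b4@8:L b2@9:R b3@12:L]
Beat 6 (L): throw ball5 h=5 -> lands@11:R; in-air after throw: [b1@7:R b4@8:L b2@9:R b5@11:R b3@12:L]
Beat 7 (R): throw ball1 h=8 -> lands@15:R; in-air after throw: [b4@8:L b2@9:R b5@11:R b3@12:L b1@15:R]
Beat 8 (L): throw ball4 h=2 -> lands@10:L; in-air after throw: [b2@9:R b4@10:L b5@11:R b3@12:L b1@15:R]
Beat 9 (R): throw ball2 h=5 -> lands@14:L; in-air after throw: [b4@10:L b5@11:R b3@12:L b2@14:L b1@15:R]
Beat 10 (L): throw ball4 h=8 -> lands@18:L; in-air after throw: [b5@11:R b3@12:L b2@14:L b1@15:R b4@18:L]
Beat 11 (R): throw ball5 h=2 -> lands@13:R; in-air after throw: [b3@12:L b5@13:R b2@14:L b1@15:R b4@18:L]
Beat 12 (L): throw ball3 h=5 -> lands@17:R; in-air after throw: [b5@13:R b2@14:L b1@15:R b3@17:R b4@18:L]
Beat 13 (R): throw ball5 h=8 -> lands@21:R; in-air after throw: [b2@14:L b1@15:R b3@17:R b4@18:L b5@21:R]
Beat 14 (L): throw ball2 h=2 -> lands@16:L; in-air after throw: [b1@15:R b2@16:L b3@17:R b4@18:L b5@21:R]

Answer: ball1:lands@15:R ball3:lands@17:R ball4:lands@18:L ball5:lands@21:R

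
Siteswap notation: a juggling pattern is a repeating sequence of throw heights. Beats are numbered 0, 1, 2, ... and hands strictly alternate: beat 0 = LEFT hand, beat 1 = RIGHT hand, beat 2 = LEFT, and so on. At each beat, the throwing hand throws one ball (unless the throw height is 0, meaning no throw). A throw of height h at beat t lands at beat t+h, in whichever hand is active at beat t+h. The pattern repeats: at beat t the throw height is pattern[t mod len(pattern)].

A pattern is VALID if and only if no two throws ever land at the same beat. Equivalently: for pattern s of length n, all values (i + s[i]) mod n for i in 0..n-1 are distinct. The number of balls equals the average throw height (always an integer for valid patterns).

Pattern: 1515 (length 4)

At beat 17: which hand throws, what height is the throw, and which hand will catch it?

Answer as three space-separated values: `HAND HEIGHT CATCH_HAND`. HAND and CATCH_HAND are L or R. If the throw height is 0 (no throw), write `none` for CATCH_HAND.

Beat 17: 17 mod 2 = 1, so hand = R
Throw height = pattern[17 mod 4] = pattern[1] = 5
Lands at beat 17+5=22, 22 mod 2 = 0, so catch hand = L

Answer: R 5 L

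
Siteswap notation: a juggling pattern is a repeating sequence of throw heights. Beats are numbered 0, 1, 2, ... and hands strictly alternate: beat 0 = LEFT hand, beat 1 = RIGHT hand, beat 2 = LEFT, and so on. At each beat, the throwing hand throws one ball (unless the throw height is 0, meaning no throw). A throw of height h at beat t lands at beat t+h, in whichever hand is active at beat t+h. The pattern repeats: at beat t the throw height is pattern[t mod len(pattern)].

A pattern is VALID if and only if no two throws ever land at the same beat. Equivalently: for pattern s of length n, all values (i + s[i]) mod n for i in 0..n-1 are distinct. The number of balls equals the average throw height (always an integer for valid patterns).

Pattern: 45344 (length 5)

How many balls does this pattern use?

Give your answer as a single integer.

Pattern = [4, 5, 3, 4, 4], length n = 5
  position 0: throw height = 4, running sum = 4
  position 1: throw height = 5, running sum = 9
  position 2: throw height = 3, running sum = 12
  position 3: throw height = 4, running sum = 16
  position 4: throw height = 4, running sum = 20
Total sum = 20; balls = sum / n = 20 / 5 = 4

Answer: 4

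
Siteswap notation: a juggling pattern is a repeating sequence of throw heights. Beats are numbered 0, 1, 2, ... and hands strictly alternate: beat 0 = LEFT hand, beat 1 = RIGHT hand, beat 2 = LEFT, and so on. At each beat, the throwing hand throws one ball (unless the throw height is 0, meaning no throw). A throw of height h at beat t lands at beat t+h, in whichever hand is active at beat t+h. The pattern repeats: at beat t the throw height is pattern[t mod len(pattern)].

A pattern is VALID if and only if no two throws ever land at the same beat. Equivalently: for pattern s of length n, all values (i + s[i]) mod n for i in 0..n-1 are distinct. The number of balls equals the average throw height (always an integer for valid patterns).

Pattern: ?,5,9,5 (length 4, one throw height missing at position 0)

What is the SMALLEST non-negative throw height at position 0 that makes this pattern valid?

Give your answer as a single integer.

Answer: 1

Derivation:
i=0: s[i]=? (unknown)
i=1: (1 + 5) mod 4 = 2
i=2: (2 + 9) mod 4 = 3
i=3: (3 + 5) mod 4 = 0
Known residues: [0, 2, 3]; need a permutation of 0..3, so missing residue r = 1
Need (0 + s) mod 4 = 1; smallest s = (1 - 0) mod 4 = 1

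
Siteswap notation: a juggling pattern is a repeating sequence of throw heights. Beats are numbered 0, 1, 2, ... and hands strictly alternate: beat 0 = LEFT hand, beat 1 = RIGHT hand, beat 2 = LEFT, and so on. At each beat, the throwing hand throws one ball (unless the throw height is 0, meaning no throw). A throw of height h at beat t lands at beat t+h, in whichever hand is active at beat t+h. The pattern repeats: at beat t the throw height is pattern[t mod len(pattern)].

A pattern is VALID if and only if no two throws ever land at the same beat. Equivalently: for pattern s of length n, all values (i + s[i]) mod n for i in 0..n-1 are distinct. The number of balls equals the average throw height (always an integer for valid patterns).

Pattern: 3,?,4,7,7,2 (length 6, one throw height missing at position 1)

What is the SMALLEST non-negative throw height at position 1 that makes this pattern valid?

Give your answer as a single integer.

i=0: (0 + 3) mod 6 = 3
i=1: s[i]=? (unknown)
i=2: (2 + 4) mod 6 = 0
i=3: (3 + 7) mod 6 = 4
i=4: (4 + 7) mod 6 = 5
i=5: (5 + 2) mod 6 = 1
Known residues: [0, 1, 3, 4, 5]; need a permutation of 0..5, so missing residue r = 2
Need (1 + s) mod 6 = 2; smallest s = (2 - 1) mod 6 = 1

Answer: 1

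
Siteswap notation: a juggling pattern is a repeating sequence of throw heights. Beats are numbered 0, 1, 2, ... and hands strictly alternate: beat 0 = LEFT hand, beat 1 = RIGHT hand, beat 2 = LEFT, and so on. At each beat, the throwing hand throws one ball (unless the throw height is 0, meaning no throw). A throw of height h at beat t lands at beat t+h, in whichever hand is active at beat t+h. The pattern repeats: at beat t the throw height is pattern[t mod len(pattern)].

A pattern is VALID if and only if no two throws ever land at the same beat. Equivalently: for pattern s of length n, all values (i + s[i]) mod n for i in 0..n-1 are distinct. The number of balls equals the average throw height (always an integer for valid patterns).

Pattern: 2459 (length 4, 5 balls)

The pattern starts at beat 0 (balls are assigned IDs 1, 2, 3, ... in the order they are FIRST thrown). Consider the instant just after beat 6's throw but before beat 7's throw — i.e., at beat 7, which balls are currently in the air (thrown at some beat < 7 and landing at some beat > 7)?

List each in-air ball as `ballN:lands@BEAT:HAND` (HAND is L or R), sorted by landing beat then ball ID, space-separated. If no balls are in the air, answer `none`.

Answer: ball2:lands@9:R ball4:lands@11:R ball3:lands@12:L

Derivation:
Beat 0 (L): throw ball1 h=2 -> lands@2:L; in-air after throw: [b1@2:L]
Beat 1 (R): throw ball2 h=4 -> lands@5:R; in-air after throw: [b1@2:L b2@5:R]
Beat 2 (L): throw ball1 h=5 -> lands@7:R; in-air after throw: [b2@5:R b1@7:R]
Beat 3 (R): throw ball3 h=9 -> lands@12:L; in-air after throw: [b2@5:R b1@7:R b3@12:L]
Beat 4 (L): throw ball4 h=2 -> lands@6:L; in-air after throw: [b2@5:R b4@6:L b1@7:R b3@12:L]
Beat 5 (R): throw ball2 h=4 -> lands@9:R; in-air after throw: [b4@6:L b1@7:R b2@9:R b3@12:L]
Beat 6 (L): throw ball4 h=5 -> lands@11:R; in-air after throw: [b1@7:R b2@9:R b4@11:R b3@12:L]
Beat 7 (R): throw ball1 h=9 -> lands@16:L; in-air after throw: [b2@9:R b4@11:R b3@12:L b1@16:L]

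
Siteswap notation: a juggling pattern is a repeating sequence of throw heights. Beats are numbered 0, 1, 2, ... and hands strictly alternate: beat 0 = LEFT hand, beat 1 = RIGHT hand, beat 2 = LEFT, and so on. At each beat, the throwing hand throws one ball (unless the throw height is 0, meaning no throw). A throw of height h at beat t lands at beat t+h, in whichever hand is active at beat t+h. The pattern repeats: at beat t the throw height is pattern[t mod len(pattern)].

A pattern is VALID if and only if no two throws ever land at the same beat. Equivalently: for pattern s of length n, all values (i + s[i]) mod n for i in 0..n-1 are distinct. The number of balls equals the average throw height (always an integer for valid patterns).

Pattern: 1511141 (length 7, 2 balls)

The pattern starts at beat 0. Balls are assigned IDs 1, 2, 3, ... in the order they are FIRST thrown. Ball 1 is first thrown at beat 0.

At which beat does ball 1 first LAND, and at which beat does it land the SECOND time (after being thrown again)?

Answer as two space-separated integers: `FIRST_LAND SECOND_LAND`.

Beat 0 (L): throw ball1 h=1 -> lands@1:R; in-air after throw: [b1@1:R]
Beat 1 (R): throw ball1 h=5 -> lands@6:L; in-air after throw: [b1@6:L]
Beat 2 (L): throw ball2 h=1 -> lands@3:R; in-air after throw: [b2@3:R b1@6:L]
Beat 3 (R): throw ball2 h=1 -> lands@4:L; in-air after throw: [b2@4:L b1@6:L]
Beat 4 (L): throw ball2 h=1 -> lands@5:R; in-air after throw: [b2@5:R b1@6:L]
Beat 5 (R): throw ball2 h=4 -> lands@9:R; in-air after throw: [b1@6:L b2@9:R]
Beat 6 (L): throw ball1 h=1 -> lands@7:R; in-air after throw: [b1@7:R b2@9:R]
Ball 1: thrown@0 h=1 -> first land @1; rethrown@1 h=5 -> second land @6

Answer: 1 6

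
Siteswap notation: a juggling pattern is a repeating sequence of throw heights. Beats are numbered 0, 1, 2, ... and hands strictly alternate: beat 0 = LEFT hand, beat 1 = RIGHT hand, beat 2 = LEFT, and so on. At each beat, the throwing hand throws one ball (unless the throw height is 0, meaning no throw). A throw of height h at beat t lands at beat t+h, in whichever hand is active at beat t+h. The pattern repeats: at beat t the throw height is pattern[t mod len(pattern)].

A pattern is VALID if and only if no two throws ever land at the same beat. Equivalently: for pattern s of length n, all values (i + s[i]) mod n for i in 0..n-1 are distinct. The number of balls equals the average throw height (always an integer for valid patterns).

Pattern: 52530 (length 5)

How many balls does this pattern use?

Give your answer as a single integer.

Pattern = [5, 2, 5, 3, 0], length n = 5
  position 0: throw height = 5, running sum = 5
  position 1: throw height = 2, running sum = 7
  position 2: throw height = 5, running sum = 12
  position 3: throw height = 3, running sum = 15
  position 4: throw height = 0, running sum = 15
Total sum = 15; balls = sum / n = 15 / 5 = 3

Answer: 3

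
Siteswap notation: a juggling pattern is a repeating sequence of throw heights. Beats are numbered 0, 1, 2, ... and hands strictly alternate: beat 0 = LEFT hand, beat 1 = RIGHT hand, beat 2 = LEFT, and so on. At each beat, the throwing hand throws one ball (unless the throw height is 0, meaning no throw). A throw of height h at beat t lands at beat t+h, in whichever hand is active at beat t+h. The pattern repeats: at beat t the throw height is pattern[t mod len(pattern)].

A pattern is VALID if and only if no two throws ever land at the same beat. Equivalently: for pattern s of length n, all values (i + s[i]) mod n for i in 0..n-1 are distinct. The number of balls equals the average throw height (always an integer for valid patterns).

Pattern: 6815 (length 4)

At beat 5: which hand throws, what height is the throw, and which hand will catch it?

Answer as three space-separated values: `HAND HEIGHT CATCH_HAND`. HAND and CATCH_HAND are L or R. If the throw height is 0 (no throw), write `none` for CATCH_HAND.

Answer: R 8 R

Derivation:
Beat 5: 5 mod 2 = 1, so hand = R
Throw height = pattern[5 mod 4] = pattern[1] = 8
Lands at beat 5+8=13, 13 mod 2 = 1, so catch hand = R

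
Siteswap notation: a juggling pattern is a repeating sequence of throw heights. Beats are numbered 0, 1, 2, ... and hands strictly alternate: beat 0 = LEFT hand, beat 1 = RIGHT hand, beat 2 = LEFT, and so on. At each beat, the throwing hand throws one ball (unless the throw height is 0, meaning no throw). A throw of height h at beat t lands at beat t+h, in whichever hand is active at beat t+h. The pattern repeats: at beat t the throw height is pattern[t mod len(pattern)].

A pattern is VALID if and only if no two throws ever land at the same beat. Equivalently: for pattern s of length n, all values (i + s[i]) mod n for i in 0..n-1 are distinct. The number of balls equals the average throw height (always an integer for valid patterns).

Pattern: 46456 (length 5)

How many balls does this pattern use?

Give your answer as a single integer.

Answer: 5

Derivation:
Pattern = [4, 6, 4, 5, 6], length n = 5
  position 0: throw height = 4, running sum = 4
  position 1: throw height = 6, running sum = 10
  position 2: throw height = 4, running sum = 14
  position 3: throw height = 5, running sum = 19
  position 4: throw height = 6, running sum = 25
Total sum = 25; balls = sum / n = 25 / 5 = 5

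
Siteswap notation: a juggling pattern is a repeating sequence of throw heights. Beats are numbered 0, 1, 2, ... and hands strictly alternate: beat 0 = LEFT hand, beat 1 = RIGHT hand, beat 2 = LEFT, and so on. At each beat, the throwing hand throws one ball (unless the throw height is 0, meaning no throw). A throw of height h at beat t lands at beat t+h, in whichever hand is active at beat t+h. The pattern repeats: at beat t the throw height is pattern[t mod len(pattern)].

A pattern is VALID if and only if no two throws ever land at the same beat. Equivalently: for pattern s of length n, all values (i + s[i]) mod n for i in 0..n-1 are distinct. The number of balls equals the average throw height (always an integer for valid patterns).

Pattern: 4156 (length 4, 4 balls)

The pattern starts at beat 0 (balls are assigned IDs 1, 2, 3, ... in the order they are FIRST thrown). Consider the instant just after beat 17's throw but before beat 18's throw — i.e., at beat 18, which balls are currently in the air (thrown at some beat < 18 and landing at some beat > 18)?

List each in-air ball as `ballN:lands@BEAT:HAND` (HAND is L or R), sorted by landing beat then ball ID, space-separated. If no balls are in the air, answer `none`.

Beat 0 (L): throw ball1 h=4 -> lands@4:L; in-air after throw: [b1@4:L]
Beat 1 (R): throw ball2 h=1 -> lands@2:L; in-air after throw: [b2@2:L b1@4:L]
Beat 2 (L): throw ball2 h=5 -> lands@7:R; in-air after throw: [b1@4:L b2@7:R]
Beat 3 (R): throw ball3 h=6 -> lands@9:R; in-air after throw: [b1@4:L b2@7:R b3@9:R]
Beat 4 (L): throw ball1 h=4 -> lands@8:L; in-air after throw: [b2@7:R b1@8:L b3@9:R]
Beat 5 (R): throw ball4 h=1 -> lands@6:L; in-air after throw: [b4@6:L b2@7:R b1@8:L b3@9:R]
Beat 6 (L): throw ball4 h=5 -> lands@11:R; in-air after throw: [b2@7:R b1@8:L b3@9:R b4@11:R]
Beat 7 (R): throw ball2 h=6 -> lands@13:R; in-air after throw: [b1@8:L b3@9:R b4@11:R b2@13:R]
Beat 8 (L): throw ball1 h=4 -> lands@12:L; in-air after throw: [b3@9:R b4@11:R b1@12:L b2@13:R]
Beat 9 (R): throw ball3 h=1 -> lands@10:L; in-air after throw: [b3@10:L b4@11:R b1@12:L b2@13:R]
Beat 10 (L): throw ball3 h=5 -> lands@15:R; in-air after throw: [b4@11:R b1@12:L b2@13:R b3@15:R]
Beat 11 (R): throw ball4 h=6 -> lands@17:R; in-air after throw: [b1@12:L b2@13:R b3@15:R b4@17:R]
Beat 12 (L): throw ball1 h=4 -> lands@16:L; in-air after throw: [b2@13:R b3@15:R b1@16:L b4@17:R]
Beat 13 (R): throw ball2 h=1 -> lands@14:L; in-air after throw: [b2@14:L b3@15:R b1@16:L b4@17:R]
Beat 14 (L): throw ball2 h=5 -> lands@19:R; in-air after throw: [b3@15:R b1@16:L b4@17:R b2@19:R]
Beat 15 (R): throw ball3 h=6 -> lands@21:R; in-air after throw: [b1@16:L b4@17:R b2@19:R b3@21:R]
Beat 16 (L): throw ball1 h=4 -> lands@20:L; in-air after throw: [b4@17:R b2@19:R b1@20:L b3@21:R]
Beat 17 (R): throw ball4 h=1 -> lands@18:L; in-air after throw: [b4@18:L b2@19:R b1@20:L b3@21:R]
Beat 18 (L): throw ball4 h=5 -> lands@23:R; in-air after throw: [b2@19:R b1@20:L b3@21:R b4@23:R]

Answer: ball2:lands@19:R ball1:lands@20:L ball3:lands@21:R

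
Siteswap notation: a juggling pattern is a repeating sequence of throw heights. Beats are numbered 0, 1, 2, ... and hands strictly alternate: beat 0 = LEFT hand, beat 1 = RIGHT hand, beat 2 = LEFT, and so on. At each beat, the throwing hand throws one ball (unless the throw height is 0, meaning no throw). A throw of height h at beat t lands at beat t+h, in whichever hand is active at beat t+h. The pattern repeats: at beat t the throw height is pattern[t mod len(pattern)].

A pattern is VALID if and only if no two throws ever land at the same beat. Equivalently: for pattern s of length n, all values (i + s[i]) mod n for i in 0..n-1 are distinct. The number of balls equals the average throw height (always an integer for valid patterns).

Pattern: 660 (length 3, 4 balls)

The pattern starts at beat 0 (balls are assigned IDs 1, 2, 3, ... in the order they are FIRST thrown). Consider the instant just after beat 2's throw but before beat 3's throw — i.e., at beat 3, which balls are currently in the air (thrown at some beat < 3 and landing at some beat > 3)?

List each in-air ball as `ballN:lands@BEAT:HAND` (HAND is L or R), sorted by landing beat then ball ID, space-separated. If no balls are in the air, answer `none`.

Answer: ball1:lands@6:L ball2:lands@7:R

Derivation:
Beat 0 (L): throw ball1 h=6 -> lands@6:L; in-air after throw: [b1@6:L]
Beat 1 (R): throw ball2 h=6 -> lands@7:R; in-air after throw: [b1@6:L b2@7:R]
Beat 3 (R): throw ball3 h=6 -> lands@9:R; in-air after throw: [b1@6:L b2@7:R b3@9:R]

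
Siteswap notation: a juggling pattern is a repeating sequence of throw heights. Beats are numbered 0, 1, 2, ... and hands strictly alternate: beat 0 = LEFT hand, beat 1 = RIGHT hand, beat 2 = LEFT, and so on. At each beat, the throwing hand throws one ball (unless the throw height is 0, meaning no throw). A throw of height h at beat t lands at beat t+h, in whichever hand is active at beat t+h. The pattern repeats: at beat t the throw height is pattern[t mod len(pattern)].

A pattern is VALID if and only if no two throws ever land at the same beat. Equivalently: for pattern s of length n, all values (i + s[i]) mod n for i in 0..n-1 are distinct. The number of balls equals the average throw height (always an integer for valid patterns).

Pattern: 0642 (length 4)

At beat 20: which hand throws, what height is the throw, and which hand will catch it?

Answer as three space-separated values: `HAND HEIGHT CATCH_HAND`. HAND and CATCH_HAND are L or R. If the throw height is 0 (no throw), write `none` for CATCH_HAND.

Beat 20: 20 mod 2 = 0, so hand = L
Throw height = pattern[20 mod 4] = pattern[0] = 0

Answer: L 0 none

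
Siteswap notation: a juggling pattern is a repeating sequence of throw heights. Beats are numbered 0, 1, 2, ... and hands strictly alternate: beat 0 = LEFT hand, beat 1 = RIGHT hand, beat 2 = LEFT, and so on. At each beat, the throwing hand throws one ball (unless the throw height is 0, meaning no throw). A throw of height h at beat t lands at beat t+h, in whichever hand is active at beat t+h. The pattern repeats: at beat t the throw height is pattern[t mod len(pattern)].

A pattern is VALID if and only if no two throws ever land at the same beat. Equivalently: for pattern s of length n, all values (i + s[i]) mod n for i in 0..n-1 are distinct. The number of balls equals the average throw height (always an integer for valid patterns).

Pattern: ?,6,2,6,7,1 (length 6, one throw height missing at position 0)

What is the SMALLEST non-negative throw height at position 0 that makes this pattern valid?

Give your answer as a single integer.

i=0: s[i]=? (unknown)
i=1: (1 + 6) mod 6 = 1
i=2: (2 + 2) mod 6 = 4
i=3: (3 + 6) mod 6 = 3
i=4: (4 + 7) mod 6 = 5
i=5: (5 + 1) mod 6 = 0
Known residues: [0, 1, 3, 4, 5]; need a permutation of 0..5, so missing residue r = 2
Need (0 + s) mod 6 = 2; smallest s = (2 - 0) mod 6 = 2

Answer: 2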